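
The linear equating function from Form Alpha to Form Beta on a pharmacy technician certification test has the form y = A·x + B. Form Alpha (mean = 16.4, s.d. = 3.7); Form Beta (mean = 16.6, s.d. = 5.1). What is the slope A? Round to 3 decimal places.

A = SD_Y / SD_X = 5.1 / 3.7 = 1.378

1.378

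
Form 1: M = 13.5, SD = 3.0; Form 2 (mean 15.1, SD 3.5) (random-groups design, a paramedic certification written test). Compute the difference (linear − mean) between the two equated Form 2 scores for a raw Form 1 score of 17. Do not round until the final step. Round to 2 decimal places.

Mean-equated: 17 + (15.1 − 13.5) = 18.60
Linear-equated: (3.5/3.0)(17 − 13.5) + 15.1 = 19.183
Difference = 19.183 − 18.60 = 0.58

0.58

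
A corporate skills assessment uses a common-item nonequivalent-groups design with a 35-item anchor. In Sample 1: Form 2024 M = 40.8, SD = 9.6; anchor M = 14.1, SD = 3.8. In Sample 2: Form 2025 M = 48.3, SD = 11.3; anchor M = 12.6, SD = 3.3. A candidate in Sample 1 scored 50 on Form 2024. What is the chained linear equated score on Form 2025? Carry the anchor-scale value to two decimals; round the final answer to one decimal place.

65.9

Form 2024 → anchor (Sample 1): v = (3.8/9.6)(50 − 40.8) + 14.1 = 17.74
anchor → Form 2025 (Sample 2): y = (11.3/3.3)(17.74 − 12.6) + 48.3 = 65.9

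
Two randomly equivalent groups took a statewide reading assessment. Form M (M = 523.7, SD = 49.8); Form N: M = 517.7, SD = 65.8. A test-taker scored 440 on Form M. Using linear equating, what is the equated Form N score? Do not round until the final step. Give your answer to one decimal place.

Linear equating: y = (SD_Y/SD_X)(x − M_X) + M_Y
y = (65.8/49.8)(440 − 523.7) + 517.7
y = 1.321285 × -83.7 + 517.7 = -110.5916 + 517.7 = 407.1

407.1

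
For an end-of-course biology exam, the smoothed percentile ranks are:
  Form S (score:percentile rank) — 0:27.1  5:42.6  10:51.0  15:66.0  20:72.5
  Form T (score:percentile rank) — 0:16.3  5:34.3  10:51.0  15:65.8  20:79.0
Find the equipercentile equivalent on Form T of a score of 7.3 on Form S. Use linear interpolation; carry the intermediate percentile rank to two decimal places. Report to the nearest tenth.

8.6

PR of 7.3 on Form S: 42.6 + (7.3 − 5)/(10 − 5) × (51.0 − 42.6) = 46.46
On Form T, PR 46.46 falls between score 5 (PR 34.3) and 10 (PR 51.0).
Interpolate: 5 + (46.46 − 34.3)/(51.0 − 34.3) × (10 − 5) = 8.6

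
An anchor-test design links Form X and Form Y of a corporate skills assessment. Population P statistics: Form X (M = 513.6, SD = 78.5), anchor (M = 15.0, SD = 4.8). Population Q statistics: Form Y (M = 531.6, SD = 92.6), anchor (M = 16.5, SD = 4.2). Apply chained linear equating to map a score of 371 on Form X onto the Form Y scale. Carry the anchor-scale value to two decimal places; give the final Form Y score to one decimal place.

306.3

Form X → anchor (Population P): v = (4.8/78.5)(371 − 513.6) + 15.0 = 6.28
anchor → Form Y (Population Q): y = (92.6/4.2)(6.28 − 16.5) + 531.6 = 306.3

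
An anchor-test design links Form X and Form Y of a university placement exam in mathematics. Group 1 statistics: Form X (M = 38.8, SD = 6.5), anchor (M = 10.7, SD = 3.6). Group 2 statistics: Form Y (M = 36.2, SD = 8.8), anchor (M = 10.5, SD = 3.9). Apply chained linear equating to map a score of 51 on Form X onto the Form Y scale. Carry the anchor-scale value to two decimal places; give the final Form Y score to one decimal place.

51.9

Form X → anchor (Group 1): v = (3.6/6.5)(51 − 38.8) + 10.7 = 17.46
anchor → Form Y (Group 2): y = (8.8/3.9)(17.46 − 10.5) + 36.2 = 51.9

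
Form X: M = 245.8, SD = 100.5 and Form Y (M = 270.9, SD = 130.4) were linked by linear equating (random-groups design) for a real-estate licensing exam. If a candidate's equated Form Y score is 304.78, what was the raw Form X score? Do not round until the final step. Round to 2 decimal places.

271.91

Invert y = (SD_Y/SD_X)(x − M_X) + M_Y:
x = (SD_X/SD_Y)(y − M_Y) + M_X = (100.5/130.4)(304.78 − 270.9) + 245.8
x = 0.770706 × 33.880 + 245.8 = 271.91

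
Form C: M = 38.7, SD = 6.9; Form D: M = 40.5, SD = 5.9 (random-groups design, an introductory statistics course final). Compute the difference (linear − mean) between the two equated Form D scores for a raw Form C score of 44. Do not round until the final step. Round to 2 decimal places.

Mean-equated: 44 + (40.5 − 38.7) = 45.80
Linear-equated: (5.9/6.9)(44 − 38.7) + 40.5 = 45.032
Difference = 45.032 − 45.80 = -0.77

-0.77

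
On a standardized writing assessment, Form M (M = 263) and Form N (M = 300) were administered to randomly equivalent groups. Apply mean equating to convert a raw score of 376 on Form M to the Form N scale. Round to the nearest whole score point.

Mean equating: y = x + (M_Y − M_X) = 376 + (300 − 263) = 413

413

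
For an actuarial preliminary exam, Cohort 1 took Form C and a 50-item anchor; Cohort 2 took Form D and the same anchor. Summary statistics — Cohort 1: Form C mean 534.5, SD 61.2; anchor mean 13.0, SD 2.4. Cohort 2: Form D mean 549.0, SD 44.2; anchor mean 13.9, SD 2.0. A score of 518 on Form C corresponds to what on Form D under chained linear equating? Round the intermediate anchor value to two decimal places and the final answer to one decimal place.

514.7

Form C → anchor (Cohort 1): v = (2.4/61.2)(518 − 534.5) + 13.0 = 12.35
anchor → Form D (Cohort 2): y = (44.2/2.0)(12.35 − 13.9) + 549.0 = 514.7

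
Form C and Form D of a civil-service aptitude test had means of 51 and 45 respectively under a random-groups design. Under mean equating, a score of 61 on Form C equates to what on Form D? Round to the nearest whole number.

Mean equating: y = x + (M_Y − M_X) = 61 + (45 − 51) = 55

55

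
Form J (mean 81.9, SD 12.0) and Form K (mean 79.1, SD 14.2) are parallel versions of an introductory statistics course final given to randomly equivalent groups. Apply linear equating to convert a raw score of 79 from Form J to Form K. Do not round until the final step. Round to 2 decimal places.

75.67

Linear equating: y = (SD_Y/SD_X)(x − M_X) + M_Y
y = (14.2/12.0)(79 − 81.9) + 79.1
y = 1.183333 × -2.9 + 79.1 = -3.4317 + 79.1 = 75.67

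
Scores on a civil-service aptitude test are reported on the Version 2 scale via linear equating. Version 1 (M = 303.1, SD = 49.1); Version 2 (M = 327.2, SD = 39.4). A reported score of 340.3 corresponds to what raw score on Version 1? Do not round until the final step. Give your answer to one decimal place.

Invert y = (SD_Y/SD_X)(x − M_X) + M_Y:
x = (SD_X/SD_Y)(y − M_Y) + M_X = (49.1/39.4)(340.3 − 327.2) + 303.1
x = 1.246193 × 13.100 + 303.1 = 319.4

319.4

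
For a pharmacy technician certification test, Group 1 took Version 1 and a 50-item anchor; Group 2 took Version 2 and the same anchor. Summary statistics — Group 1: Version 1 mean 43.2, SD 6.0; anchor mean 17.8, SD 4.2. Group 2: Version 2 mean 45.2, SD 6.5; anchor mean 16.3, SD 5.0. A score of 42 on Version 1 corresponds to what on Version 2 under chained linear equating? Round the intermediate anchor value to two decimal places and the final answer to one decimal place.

Version 1 → anchor (Group 1): v = (4.2/6.0)(42 − 43.2) + 17.8 = 16.96
anchor → Version 2 (Group 2): y = (6.5/5.0)(16.96 − 16.3) + 45.2 = 46.1

46.1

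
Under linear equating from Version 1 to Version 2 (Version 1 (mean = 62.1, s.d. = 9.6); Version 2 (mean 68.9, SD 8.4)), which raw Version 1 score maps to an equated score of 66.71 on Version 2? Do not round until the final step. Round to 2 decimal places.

59.60

Invert y = (SD_Y/SD_X)(x − M_X) + M_Y:
x = (SD_X/SD_Y)(y − M_Y) + M_X = (9.6/8.4)(66.71 − 68.9) + 62.1
x = 1.142857 × -2.190 + 62.1 = 59.60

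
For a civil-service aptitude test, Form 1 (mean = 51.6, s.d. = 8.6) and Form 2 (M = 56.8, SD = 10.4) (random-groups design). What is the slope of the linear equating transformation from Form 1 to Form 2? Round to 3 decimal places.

1.209

A = SD_Y / SD_X = 10.4 / 8.6 = 1.209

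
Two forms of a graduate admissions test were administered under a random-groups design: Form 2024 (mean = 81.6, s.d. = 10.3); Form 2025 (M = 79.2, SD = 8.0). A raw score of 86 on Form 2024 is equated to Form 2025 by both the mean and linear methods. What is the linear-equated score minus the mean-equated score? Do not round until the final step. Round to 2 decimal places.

-0.98

Mean-equated: 86 + (79.2 − 81.6) = 83.60
Linear-equated: (8.0/10.3)(86 − 81.6) + 79.2 = 82.617
Difference = 82.617 − 83.60 = -0.98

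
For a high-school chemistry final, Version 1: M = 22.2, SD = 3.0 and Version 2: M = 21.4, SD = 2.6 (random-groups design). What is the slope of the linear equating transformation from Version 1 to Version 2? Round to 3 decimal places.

A = SD_Y / SD_X = 2.6 / 3.0 = 0.867

0.867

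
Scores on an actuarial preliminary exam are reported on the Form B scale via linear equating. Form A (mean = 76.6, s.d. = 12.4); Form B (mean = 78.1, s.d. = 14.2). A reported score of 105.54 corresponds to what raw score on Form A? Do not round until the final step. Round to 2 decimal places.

100.56

Invert y = (SD_Y/SD_X)(x − M_X) + M_Y:
x = (SD_X/SD_Y)(y − M_Y) + M_X = (12.4/14.2)(105.54 − 78.1) + 76.6
x = 0.873239 × 27.440 + 76.6 = 100.56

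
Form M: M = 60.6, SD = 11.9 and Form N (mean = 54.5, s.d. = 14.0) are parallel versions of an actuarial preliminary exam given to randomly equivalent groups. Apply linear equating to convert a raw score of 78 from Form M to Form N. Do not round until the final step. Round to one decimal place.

75.0

Linear equating: y = (SD_Y/SD_X)(x − M_X) + M_Y
y = (14.0/11.9)(78 − 60.6) + 54.5
y = 1.176471 × 17.4 + 54.5 = 20.4706 + 54.5 = 75.0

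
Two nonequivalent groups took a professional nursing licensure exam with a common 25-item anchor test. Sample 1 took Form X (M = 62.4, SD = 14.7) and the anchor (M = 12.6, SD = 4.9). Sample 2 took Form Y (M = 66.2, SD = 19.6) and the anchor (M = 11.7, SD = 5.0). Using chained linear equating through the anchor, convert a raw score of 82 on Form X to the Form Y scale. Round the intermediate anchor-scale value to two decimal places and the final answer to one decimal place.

95.3

Form X → anchor (Sample 1): v = (4.9/14.7)(82 − 62.4) + 12.6 = 19.13
anchor → Form Y (Sample 2): y = (19.6/5.0)(19.13 − 11.7) + 66.2 = 95.3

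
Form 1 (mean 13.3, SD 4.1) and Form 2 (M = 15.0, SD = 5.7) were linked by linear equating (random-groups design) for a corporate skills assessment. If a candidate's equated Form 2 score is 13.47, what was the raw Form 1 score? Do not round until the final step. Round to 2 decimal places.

12.20

Invert y = (SD_Y/SD_X)(x − M_X) + M_Y:
x = (SD_X/SD_Y)(y − M_Y) + M_X = (4.1/5.7)(13.47 − 15.0) + 13.3
x = 0.719298 × -1.530 + 13.3 = 12.20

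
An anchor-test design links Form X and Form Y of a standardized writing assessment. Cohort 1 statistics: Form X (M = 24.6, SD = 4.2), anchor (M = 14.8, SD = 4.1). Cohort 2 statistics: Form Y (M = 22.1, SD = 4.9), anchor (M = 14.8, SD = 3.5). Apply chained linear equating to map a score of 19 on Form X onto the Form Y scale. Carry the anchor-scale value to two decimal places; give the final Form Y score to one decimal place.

Form X → anchor (Cohort 1): v = (4.1/4.2)(19 − 24.6) + 14.8 = 9.33
anchor → Form Y (Cohort 2): y = (4.9/3.5)(9.33 − 14.8) + 22.1 = 14.4

14.4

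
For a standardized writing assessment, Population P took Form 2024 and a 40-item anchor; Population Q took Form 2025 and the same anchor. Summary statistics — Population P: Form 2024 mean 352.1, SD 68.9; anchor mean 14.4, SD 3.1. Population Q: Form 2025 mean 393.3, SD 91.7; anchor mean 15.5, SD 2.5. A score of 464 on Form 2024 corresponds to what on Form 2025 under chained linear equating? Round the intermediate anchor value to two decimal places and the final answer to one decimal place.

Form 2024 → anchor (Population P): v = (3.1/68.9)(464 − 352.1) + 14.4 = 19.43
anchor → Form 2025 (Population Q): y = (91.7/2.5)(19.43 − 15.5) + 393.3 = 537.5

537.5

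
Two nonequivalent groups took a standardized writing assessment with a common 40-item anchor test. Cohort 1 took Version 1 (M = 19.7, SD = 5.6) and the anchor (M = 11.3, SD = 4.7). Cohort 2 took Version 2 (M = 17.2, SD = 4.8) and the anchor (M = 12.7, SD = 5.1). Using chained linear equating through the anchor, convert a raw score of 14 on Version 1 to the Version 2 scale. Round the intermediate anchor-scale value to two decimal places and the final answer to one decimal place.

11.4

Version 1 → anchor (Cohort 1): v = (4.7/5.6)(14 − 19.7) + 11.3 = 6.52
anchor → Version 2 (Cohort 2): y = (4.8/5.1)(6.52 − 12.7) + 17.2 = 11.4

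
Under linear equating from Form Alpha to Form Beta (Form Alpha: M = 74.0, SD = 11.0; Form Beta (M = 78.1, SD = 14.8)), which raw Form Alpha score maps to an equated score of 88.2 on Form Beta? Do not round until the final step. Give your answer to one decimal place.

Invert y = (SD_Y/SD_X)(x − M_X) + M_Y:
x = (SD_X/SD_Y)(y − M_Y) + M_X = (11.0/14.8)(88.2 − 78.1) + 74.0
x = 0.743243 × 10.100 + 74.0 = 81.5

81.5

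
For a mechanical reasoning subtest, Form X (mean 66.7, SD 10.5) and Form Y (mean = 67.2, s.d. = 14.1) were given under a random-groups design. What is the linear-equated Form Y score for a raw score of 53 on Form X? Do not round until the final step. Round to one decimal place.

Linear equating: y = (SD_Y/SD_X)(x − M_X) + M_Y
y = (14.1/10.5)(53 − 66.7) + 67.2
y = 1.342857 × -13.7 + 67.2 = -18.3971 + 67.2 = 48.8

48.8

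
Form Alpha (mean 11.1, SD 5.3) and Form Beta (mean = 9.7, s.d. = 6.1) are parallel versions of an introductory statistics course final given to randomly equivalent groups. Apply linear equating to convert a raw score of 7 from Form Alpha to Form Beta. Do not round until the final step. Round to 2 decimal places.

4.98

Linear equating: y = (SD_Y/SD_X)(x − M_X) + M_Y
y = (6.1/5.3)(7 − 11.1) + 9.7
y = 1.150943 × -4.1 + 9.7 = -4.7189 + 9.7 = 4.98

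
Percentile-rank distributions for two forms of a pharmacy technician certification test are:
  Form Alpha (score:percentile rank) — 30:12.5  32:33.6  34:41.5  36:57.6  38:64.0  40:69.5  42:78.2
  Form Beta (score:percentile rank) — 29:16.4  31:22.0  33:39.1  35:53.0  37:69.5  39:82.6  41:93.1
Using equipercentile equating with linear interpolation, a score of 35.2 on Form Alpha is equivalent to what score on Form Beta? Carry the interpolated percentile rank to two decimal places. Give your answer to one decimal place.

34.7

PR of 35.2 on Form Alpha: 41.5 + (35.2 − 34)/(36 − 34) × (57.6 − 41.5) = 51.16
On Form Beta, PR 51.16 falls between score 33 (PR 39.1) and 35 (PR 53.0).
Interpolate: 33 + (51.16 − 39.1)/(53.0 − 39.1) × (35 − 33) = 34.7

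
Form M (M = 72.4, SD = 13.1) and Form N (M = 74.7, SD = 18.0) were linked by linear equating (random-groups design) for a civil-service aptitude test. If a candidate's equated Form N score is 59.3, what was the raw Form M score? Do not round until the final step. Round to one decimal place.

61.2

Invert y = (SD_Y/SD_X)(x − M_X) + M_Y:
x = (SD_X/SD_Y)(y − M_Y) + M_X = (13.1/18.0)(59.3 − 74.7) + 72.4
x = 0.727778 × -15.400 + 72.4 = 61.2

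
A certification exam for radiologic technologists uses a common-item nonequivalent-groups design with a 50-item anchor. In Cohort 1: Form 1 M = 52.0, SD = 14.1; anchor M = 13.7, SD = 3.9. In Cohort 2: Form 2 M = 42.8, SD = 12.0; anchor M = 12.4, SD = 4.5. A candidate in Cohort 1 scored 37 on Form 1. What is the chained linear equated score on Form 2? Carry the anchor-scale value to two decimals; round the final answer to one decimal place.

Form 1 → anchor (Cohort 1): v = (3.9/14.1)(37 − 52.0) + 13.7 = 9.55
anchor → Form 2 (Cohort 2): y = (12.0/4.5)(9.55 − 12.4) + 42.8 = 35.2

35.2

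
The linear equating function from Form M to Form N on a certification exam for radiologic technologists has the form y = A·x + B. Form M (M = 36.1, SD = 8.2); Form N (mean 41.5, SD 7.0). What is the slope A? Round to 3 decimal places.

0.854

A = SD_Y / SD_X = 7.0 / 8.2 = 0.854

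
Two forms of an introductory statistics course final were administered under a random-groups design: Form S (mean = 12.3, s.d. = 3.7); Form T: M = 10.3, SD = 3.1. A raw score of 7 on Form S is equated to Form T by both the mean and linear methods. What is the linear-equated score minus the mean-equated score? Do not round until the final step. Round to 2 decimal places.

Mean-equated: 7 + (10.3 − 12.3) = 5.00
Linear-equated: (3.1/3.7)(7 − 12.3) + 10.3 = 5.859
Difference = 5.859 − 5.00 = 0.86

0.86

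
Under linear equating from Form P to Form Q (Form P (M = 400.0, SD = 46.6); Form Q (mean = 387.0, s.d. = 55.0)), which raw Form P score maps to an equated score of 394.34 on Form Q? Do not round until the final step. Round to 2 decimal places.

Invert y = (SD_Y/SD_X)(x − M_X) + M_Y:
x = (SD_X/SD_Y)(y − M_Y) + M_X = (46.6/55.0)(394.34 − 387.0) + 400.0
x = 0.847273 × 7.340 + 400.0 = 406.22

406.22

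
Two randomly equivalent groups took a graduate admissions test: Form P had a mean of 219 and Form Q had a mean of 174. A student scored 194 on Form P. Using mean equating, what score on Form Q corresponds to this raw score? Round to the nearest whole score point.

Mean equating: y = x + (M_Y − M_X) = 194 + (174 − 219) = 149

149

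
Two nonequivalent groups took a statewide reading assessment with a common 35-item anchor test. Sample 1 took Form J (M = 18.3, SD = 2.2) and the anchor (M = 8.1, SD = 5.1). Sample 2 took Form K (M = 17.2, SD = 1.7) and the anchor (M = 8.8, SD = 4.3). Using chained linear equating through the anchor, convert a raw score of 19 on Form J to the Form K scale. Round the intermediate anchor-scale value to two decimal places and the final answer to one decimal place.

17.6

Form J → anchor (Sample 1): v = (5.1/2.2)(19 − 18.3) + 8.1 = 9.72
anchor → Form K (Sample 2): y = (1.7/4.3)(9.72 − 8.8) + 17.2 = 17.6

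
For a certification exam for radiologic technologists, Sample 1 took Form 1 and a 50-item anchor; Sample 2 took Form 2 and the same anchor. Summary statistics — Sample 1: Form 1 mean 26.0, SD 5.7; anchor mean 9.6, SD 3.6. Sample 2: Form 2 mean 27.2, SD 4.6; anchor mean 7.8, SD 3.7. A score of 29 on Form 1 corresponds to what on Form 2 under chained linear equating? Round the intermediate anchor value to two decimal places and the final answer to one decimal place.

31.8

Form 1 → anchor (Sample 1): v = (3.6/5.7)(29 − 26.0) + 9.6 = 11.49
anchor → Form 2 (Sample 2): y = (4.6/3.7)(11.49 − 7.8) + 27.2 = 31.8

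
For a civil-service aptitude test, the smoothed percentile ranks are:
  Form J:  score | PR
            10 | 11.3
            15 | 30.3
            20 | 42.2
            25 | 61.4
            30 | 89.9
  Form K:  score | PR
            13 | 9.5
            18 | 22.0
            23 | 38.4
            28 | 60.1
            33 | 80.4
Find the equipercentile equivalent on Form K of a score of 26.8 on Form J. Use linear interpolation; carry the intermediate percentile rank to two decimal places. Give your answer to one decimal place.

PR of 26.8 on Form J: 61.4 + (26.8 − 25)/(30 − 25) × (89.9 − 61.4) = 71.66
On Form K, PR 71.66 falls between score 28 (PR 60.1) and 33 (PR 80.4).
Interpolate: 28 + (71.66 − 60.1)/(80.4 − 60.1) × (33 − 28) = 30.8

30.8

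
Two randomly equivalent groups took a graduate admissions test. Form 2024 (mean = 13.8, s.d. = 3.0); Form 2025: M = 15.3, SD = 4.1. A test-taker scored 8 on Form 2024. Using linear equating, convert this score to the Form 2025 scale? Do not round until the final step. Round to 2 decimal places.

Linear equating: y = (SD_Y/SD_X)(x − M_X) + M_Y
y = (4.1/3.0)(8 − 13.8) + 15.3
y = 1.366667 × -5.8 + 15.3 = -7.9267 + 15.3 = 7.37

7.37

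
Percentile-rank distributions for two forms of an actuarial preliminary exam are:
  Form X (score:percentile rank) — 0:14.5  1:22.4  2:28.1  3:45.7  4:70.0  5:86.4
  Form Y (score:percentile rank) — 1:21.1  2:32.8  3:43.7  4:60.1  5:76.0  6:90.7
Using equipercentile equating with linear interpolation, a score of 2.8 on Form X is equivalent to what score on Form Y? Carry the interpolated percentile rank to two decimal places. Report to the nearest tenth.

PR of 2.8 on Form X: 28.1 + (2.8 − 2)/(3 − 2) × (45.7 − 28.1) = 42.18
On Form Y, PR 42.18 falls between score 2 (PR 32.8) and 3 (PR 43.7).
Interpolate: 2 + (42.18 − 32.8)/(43.7 − 32.8) × (3 − 2) = 2.9

2.9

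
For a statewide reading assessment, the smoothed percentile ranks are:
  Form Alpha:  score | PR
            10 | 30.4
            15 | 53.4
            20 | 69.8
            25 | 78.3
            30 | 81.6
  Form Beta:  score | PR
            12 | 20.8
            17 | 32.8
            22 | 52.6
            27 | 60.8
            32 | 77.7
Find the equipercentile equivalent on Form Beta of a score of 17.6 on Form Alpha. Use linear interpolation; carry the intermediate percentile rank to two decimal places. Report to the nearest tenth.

27.3

PR of 17.6 on Form Alpha: 53.4 + (17.6 − 15)/(20 − 15) × (69.8 − 53.4) = 61.93
On Form Beta, PR 61.93 falls between score 27 (PR 60.8) and 32 (PR 77.7).
Interpolate: 27 + (61.93 − 60.8)/(77.7 − 60.8) × (32 − 27) = 27.3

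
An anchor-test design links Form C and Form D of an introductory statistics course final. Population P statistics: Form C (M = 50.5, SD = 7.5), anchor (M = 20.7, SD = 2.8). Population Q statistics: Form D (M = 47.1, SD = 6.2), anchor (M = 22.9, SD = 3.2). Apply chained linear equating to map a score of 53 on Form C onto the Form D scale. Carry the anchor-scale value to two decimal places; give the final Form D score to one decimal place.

Form C → anchor (Population P): v = (2.8/7.5)(53 − 50.5) + 20.7 = 21.63
anchor → Form D (Population Q): y = (6.2/3.2)(21.63 − 22.9) + 47.1 = 44.6

44.6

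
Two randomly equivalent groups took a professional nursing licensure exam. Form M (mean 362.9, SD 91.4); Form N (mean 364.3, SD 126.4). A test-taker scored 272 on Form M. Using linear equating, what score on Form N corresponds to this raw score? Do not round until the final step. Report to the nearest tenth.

Linear equating: y = (SD_Y/SD_X)(x − M_X) + M_Y
y = (126.4/91.4)(272 − 362.9) + 364.3
y = 1.382932 × -90.9 + 364.3 = -125.7085 + 364.3 = 238.6

238.6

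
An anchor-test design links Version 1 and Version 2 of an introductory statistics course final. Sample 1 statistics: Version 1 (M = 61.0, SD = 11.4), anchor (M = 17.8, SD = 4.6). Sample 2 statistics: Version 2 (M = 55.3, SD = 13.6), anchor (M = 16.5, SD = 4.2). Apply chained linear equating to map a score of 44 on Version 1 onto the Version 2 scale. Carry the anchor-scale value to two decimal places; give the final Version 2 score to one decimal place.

37.3

Version 1 → anchor (Sample 1): v = (4.6/11.4)(44 − 61.0) + 17.8 = 10.94
anchor → Version 2 (Sample 2): y = (13.6/4.2)(10.94 − 16.5) + 55.3 = 37.3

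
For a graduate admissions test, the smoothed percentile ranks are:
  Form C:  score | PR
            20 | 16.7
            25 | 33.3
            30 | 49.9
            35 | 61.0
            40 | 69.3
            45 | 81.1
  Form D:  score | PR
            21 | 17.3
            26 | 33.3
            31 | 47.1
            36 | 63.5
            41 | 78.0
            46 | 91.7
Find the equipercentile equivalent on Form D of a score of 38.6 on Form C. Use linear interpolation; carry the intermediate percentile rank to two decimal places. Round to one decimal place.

PR of 38.6 on Form C: 61.0 + (38.6 − 35)/(40 − 35) × (69.3 − 61.0) = 66.98
On Form D, PR 66.98 falls between score 36 (PR 63.5) and 41 (PR 78.0).
Interpolate: 36 + (66.98 − 63.5)/(78.0 − 63.5) × (41 − 36) = 37.2

37.2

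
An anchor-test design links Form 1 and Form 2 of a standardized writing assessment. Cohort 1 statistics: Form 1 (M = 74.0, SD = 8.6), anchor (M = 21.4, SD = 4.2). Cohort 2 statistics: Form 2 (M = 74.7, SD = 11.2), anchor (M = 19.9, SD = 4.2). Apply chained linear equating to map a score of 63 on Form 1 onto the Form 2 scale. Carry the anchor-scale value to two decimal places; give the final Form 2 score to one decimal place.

64.4

Form 1 → anchor (Cohort 1): v = (4.2/8.6)(63 − 74.0) + 21.4 = 16.03
anchor → Form 2 (Cohort 2): y = (11.2/4.2)(16.03 − 19.9) + 74.7 = 64.4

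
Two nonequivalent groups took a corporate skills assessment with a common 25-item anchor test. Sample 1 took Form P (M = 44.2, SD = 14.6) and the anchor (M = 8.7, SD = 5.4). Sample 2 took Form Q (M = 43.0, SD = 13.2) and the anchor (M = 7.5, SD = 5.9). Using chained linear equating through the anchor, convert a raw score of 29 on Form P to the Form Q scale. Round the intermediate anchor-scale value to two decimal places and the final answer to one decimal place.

33.1

Form P → anchor (Sample 1): v = (5.4/14.6)(29 − 44.2) + 8.7 = 3.08
anchor → Form Q (Sample 2): y = (13.2/5.9)(3.08 − 7.5) + 43.0 = 33.1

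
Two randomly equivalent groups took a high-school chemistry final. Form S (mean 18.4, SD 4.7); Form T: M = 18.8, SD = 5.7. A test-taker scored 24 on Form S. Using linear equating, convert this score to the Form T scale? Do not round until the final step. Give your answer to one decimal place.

Linear equating: y = (SD_Y/SD_X)(x − M_X) + M_Y
y = (5.7/4.7)(24 − 18.4) + 18.8
y = 1.212766 × 5.6 + 18.8 = 6.7915 + 18.8 = 25.6

25.6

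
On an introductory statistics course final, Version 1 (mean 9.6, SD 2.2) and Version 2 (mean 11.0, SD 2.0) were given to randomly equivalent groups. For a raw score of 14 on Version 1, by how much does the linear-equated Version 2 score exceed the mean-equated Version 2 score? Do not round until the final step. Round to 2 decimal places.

-0.40

Mean-equated: 14 + (11.0 − 9.6) = 15.40
Linear-equated: (2.0/2.2)(14 − 9.6) + 11.0 = 15.000
Difference = 15.000 − 15.40 = -0.40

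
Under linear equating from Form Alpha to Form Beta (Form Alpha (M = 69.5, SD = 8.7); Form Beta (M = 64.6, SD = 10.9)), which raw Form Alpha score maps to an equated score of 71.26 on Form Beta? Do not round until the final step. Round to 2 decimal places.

Invert y = (SD_Y/SD_X)(x − M_X) + M_Y:
x = (SD_X/SD_Y)(y − M_Y) + M_X = (8.7/10.9)(71.26 − 64.6) + 69.5
x = 0.798165 × 6.660 + 69.5 = 74.82

74.82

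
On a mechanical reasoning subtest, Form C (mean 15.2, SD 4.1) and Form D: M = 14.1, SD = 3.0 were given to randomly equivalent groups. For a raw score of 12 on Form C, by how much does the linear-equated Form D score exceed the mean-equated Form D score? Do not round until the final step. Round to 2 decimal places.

Mean-equated: 12 + (14.1 − 15.2) = 10.90
Linear-equated: (3.0/4.1)(12 − 15.2) + 14.1 = 11.759
Difference = 11.759 − 10.90 = 0.86

0.86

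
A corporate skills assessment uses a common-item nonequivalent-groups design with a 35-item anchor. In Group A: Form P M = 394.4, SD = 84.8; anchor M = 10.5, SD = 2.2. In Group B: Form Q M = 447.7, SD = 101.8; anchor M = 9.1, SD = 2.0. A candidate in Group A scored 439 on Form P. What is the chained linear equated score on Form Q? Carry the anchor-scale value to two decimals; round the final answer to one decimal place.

578.0

Form P → anchor (Group A): v = (2.2/84.8)(439 − 394.4) + 10.5 = 11.66
anchor → Form Q (Group B): y = (101.8/2.0)(11.66 − 9.1) + 447.7 = 578.0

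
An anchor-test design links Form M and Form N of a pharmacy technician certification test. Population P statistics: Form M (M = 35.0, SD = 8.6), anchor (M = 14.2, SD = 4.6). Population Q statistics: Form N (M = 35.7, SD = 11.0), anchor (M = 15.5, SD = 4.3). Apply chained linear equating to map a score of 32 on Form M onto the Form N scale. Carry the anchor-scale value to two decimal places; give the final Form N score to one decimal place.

Form M → anchor (Population P): v = (4.6/8.6)(32 − 35.0) + 14.2 = 12.60
anchor → Form N (Population Q): y = (11.0/4.3)(12.60 − 15.5) + 35.7 = 28.3

28.3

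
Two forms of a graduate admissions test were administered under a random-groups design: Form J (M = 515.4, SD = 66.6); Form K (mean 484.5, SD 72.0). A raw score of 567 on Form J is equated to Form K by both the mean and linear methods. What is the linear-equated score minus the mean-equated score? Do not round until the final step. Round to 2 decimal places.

Mean-equated: 567 + (484.5 − 515.4) = 536.10
Linear-equated: (72.0/66.6)(567 − 515.4) + 484.5 = 540.284
Difference = 540.284 − 536.10 = 4.18

4.18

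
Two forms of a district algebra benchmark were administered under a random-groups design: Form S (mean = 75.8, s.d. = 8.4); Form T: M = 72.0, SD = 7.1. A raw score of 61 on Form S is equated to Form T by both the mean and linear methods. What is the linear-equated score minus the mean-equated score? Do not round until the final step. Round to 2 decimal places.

2.29

Mean-equated: 61 + (72.0 − 75.8) = 57.20
Linear-equated: (7.1/8.4)(61 − 75.8) + 72.0 = 59.490
Difference = 59.490 − 57.20 = 2.29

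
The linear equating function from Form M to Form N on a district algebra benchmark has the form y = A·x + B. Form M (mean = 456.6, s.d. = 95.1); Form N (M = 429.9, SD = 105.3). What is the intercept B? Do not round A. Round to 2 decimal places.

A = SD_Y / SD_X = 105.3 / 95.1 = 1.107256
B = M_Y − A·M_X = 429.9 − 1.107256 × 456.6 = -75.67

-75.67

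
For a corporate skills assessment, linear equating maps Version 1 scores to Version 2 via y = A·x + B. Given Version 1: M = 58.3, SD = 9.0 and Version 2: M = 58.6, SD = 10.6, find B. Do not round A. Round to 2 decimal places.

-10.06

A = SD_Y / SD_X = 10.6 / 9.0 = 1.177778
B = M_Y − A·M_X = 58.6 − 1.177778 × 58.3 = -10.06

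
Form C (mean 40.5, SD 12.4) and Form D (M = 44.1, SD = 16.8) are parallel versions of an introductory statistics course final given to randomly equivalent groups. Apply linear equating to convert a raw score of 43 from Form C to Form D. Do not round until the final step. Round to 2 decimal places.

Linear equating: y = (SD_Y/SD_X)(x − M_X) + M_Y
y = (16.8/12.4)(43 − 40.5) + 44.1
y = 1.354839 × 2.5 + 44.1 = 3.3871 + 44.1 = 47.49

47.49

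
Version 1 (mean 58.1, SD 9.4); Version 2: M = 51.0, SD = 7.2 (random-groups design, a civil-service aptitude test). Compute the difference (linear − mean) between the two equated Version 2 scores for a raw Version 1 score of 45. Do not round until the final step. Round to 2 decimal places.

3.07

Mean-equated: 45 + (51.0 − 58.1) = 37.90
Linear-equated: (7.2/9.4)(45 − 58.1) + 51.0 = 40.966
Difference = 40.966 − 37.90 = 3.07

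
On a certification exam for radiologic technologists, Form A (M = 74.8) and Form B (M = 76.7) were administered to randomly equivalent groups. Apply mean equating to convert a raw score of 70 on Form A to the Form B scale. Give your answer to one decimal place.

71.9

Mean equating: y = x + (M_Y − M_X) = 70 + (76.7 − 74.8) = 71.9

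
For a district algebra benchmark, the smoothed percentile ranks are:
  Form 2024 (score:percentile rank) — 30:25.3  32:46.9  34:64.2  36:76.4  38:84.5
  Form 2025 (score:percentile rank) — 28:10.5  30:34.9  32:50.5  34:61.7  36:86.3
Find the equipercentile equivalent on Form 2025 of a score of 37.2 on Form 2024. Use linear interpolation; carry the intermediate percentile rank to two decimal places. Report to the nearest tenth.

PR of 37.2 on Form 2024: 76.4 + (37.2 − 36)/(38 − 36) × (84.5 − 76.4) = 81.26
On Form 2025, PR 81.26 falls between score 34 (PR 61.7) and 36 (PR 86.3).
Interpolate: 34 + (81.26 − 61.7)/(86.3 − 61.7) × (36 − 34) = 35.6

35.6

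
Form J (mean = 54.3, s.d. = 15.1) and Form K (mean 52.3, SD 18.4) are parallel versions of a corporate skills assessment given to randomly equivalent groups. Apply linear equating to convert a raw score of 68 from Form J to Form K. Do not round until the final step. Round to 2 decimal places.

68.99

Linear equating: y = (SD_Y/SD_X)(x − M_X) + M_Y
y = (18.4/15.1)(68 − 54.3) + 52.3
y = 1.218543 × 13.7 + 52.3 = 16.6940 + 52.3 = 68.99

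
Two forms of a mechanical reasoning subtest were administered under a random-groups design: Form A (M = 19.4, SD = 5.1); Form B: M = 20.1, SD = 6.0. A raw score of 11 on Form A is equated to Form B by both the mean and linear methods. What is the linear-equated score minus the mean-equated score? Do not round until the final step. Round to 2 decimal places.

Mean-equated: 11 + (20.1 − 19.4) = 11.70
Linear-equated: (6.0/5.1)(11 − 19.4) + 20.1 = 10.218
Difference = 10.218 − 11.70 = -1.48

-1.48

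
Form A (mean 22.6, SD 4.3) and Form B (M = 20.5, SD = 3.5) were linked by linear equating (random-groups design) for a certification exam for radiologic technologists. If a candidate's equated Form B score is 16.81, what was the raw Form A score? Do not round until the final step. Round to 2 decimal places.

Invert y = (SD_Y/SD_X)(x − M_X) + M_Y:
x = (SD_X/SD_Y)(y − M_Y) + M_X = (4.3/3.5)(16.81 − 20.5) + 22.6
x = 1.228571 × -3.690 + 22.6 = 18.07

18.07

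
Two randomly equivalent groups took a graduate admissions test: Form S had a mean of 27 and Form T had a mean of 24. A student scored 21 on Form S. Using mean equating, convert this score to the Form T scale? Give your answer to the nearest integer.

Mean equating: y = x + (M_Y − M_X) = 21 + (24 − 27) = 18

18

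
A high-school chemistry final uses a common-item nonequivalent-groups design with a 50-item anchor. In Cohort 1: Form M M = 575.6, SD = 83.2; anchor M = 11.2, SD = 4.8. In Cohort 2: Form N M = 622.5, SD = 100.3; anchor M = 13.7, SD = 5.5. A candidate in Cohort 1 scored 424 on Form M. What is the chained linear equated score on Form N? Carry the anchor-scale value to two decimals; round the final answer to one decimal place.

Form M → anchor (Cohort 1): v = (4.8/83.2)(424 − 575.6) + 11.2 = 2.45
anchor → Form N (Cohort 2): y = (100.3/5.5)(2.45 − 13.7) + 622.5 = 417.3

417.3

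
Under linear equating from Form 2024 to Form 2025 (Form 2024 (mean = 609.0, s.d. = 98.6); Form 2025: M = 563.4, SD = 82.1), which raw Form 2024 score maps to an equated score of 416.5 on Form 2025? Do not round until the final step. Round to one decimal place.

Invert y = (SD_Y/SD_X)(x − M_X) + M_Y:
x = (SD_X/SD_Y)(y − M_Y) + M_X = (98.6/82.1)(416.5 − 563.4) + 609.0
x = 1.200974 × -146.900 + 609.0 = 432.6

432.6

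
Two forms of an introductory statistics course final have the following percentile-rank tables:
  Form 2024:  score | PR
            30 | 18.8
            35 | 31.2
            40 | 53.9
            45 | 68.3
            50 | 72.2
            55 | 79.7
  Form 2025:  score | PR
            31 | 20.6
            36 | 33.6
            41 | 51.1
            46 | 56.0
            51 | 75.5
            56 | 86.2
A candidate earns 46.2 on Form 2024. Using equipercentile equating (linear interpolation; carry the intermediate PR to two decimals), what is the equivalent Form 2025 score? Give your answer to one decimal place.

PR of 46.2 on Form 2024: 68.3 + (46.2 − 45)/(50 − 45) × (72.2 − 68.3) = 69.24
On Form 2025, PR 69.24 falls between score 46 (PR 56.0) and 51 (PR 75.5).
Interpolate: 46 + (69.24 − 56.0)/(75.5 − 56.0) × (51 − 46) = 49.4

49.4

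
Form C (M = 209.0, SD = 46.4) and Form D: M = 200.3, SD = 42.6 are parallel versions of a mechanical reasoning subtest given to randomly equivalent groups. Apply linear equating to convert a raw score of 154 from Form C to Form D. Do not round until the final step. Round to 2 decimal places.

Linear equating: y = (SD_Y/SD_X)(x − M_X) + M_Y
y = (42.6/46.4)(154 − 209.0) + 200.3
y = 0.918103 × -55.0 + 200.3 = -50.4957 + 200.3 = 149.80

149.80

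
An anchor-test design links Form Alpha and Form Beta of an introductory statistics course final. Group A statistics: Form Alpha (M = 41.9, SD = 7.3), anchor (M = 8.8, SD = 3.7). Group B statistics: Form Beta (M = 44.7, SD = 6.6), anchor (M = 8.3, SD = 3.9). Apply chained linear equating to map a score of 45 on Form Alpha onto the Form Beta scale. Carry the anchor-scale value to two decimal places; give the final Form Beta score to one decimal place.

Form Alpha → anchor (Group A): v = (3.7/7.3)(45 − 41.9) + 8.8 = 10.37
anchor → Form Beta (Group B): y = (6.6/3.9)(10.37 − 8.3) + 44.7 = 48.2

48.2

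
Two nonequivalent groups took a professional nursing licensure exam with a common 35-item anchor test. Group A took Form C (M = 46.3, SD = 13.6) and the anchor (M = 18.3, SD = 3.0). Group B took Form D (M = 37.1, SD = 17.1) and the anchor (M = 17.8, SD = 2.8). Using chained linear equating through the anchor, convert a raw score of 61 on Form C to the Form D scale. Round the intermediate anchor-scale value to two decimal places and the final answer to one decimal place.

59.9

Form C → anchor (Group A): v = (3.0/13.6)(61 − 46.3) + 18.3 = 21.54
anchor → Form D (Group B): y = (17.1/2.8)(21.54 − 17.8) + 37.1 = 59.9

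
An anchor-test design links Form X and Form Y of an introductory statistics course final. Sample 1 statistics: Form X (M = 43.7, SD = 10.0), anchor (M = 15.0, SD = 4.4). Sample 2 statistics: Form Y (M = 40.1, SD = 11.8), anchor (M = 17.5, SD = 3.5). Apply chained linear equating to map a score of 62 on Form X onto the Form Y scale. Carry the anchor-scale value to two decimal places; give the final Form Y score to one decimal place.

Form X → anchor (Sample 1): v = (4.4/10.0)(62 − 43.7) + 15.0 = 23.05
anchor → Form Y (Sample 2): y = (11.8/3.5)(23.05 − 17.5) + 40.1 = 58.8

58.8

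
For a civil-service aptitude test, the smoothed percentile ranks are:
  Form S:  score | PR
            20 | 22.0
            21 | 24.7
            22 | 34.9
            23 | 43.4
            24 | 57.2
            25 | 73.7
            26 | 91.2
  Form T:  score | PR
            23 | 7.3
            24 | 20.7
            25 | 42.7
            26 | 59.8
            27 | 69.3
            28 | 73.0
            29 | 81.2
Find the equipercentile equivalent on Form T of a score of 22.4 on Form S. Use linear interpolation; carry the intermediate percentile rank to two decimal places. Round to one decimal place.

PR of 22.4 on Form S: 34.9 + (22.4 − 22)/(23 − 22) × (43.4 − 34.9) = 38.30
On Form T, PR 38.30 falls between score 24 (PR 20.7) and 25 (PR 42.7).
Interpolate: 24 + (38.30 − 20.7)/(42.7 − 20.7) × (25 − 24) = 24.8

24.8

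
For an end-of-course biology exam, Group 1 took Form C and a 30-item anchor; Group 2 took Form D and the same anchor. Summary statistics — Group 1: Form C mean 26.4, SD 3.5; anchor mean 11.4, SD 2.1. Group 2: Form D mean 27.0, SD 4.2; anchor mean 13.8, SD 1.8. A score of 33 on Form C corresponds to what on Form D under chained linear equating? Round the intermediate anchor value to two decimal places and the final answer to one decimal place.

Form C → anchor (Group 1): v = (2.1/3.5)(33 − 26.4) + 11.4 = 15.36
anchor → Form D (Group 2): y = (4.2/1.8)(15.36 − 13.8) + 27.0 = 30.6

30.6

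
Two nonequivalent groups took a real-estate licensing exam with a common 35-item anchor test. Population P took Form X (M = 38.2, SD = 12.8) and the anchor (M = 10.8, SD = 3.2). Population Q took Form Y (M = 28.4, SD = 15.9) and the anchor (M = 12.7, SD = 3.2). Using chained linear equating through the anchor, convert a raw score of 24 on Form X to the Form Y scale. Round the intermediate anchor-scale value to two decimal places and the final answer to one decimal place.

1.3

Form X → anchor (Population P): v = (3.2/12.8)(24 − 38.2) + 10.8 = 7.25
anchor → Form Y (Population Q): y = (15.9/3.2)(7.25 − 12.7) + 28.4 = 1.3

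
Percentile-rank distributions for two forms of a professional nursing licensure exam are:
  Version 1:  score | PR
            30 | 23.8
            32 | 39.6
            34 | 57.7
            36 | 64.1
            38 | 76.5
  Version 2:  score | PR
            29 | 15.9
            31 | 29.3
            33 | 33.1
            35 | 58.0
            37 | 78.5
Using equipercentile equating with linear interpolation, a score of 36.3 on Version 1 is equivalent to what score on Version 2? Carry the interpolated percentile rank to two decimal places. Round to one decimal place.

PR of 36.3 on Version 1: 64.1 + (36.3 − 36)/(38 − 36) × (76.5 − 64.1) = 65.96
On Version 2, PR 65.96 falls between score 35 (PR 58.0) and 37 (PR 78.5).
Interpolate: 35 + (65.96 − 58.0)/(78.5 − 58.0) × (37 − 35) = 35.8

35.8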